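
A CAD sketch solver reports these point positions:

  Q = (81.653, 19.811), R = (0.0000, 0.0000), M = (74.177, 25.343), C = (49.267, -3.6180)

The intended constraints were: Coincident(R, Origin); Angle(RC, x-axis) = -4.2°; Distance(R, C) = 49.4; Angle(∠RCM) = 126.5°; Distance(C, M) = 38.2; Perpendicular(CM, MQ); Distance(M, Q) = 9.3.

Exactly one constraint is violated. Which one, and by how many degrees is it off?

Perpendicular(CM, MQ) — off by 4.20°.

R = (0.00, 0.00) ✓; RC at -4.200° ✓; |RC| = 49.40 ✓; ∠RCM = 126.5° ✓; |CM| = 38.20 ✓; ∠(CM, MQ) = 85.80° ✗; |MQ| = 9.300 ✓.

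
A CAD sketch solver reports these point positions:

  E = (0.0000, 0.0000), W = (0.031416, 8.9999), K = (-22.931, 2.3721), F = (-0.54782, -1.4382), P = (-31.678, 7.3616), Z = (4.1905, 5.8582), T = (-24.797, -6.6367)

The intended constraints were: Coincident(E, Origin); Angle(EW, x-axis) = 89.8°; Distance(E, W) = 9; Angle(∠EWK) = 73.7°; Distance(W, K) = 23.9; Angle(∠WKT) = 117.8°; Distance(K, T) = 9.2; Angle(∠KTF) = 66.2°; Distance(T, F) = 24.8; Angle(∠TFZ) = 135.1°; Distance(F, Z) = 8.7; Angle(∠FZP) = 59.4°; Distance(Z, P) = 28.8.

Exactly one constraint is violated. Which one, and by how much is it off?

Distance(Z, P) = 28.8 — off by 7.10.

E = (0.00, 0.00) ✓; EW at 89.80° ✓; |EW| = 9.000 ✓; ∠EWK = 73.70° ✓; |WK| = 23.90 ✓; ∠WKT = 117.8° ✓; |KT| = 9.200 ✓; ∠KTF = 66.20° ✓; |TF| = 24.80 ✓; ∠TFZ = 135.1° ✓; |FZ| = 8.700 ✓; ∠FZP = 59.40° ✓; |ZP| = 35.90 ✗.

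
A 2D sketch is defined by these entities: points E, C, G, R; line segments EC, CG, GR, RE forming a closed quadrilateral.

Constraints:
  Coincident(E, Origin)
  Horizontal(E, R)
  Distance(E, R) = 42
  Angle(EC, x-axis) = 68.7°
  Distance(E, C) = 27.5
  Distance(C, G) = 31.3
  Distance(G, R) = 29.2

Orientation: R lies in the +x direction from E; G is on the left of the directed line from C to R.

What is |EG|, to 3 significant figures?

50.4

Checks: |CG| = 31.30 ✓; |GR| = 29.20 ✓.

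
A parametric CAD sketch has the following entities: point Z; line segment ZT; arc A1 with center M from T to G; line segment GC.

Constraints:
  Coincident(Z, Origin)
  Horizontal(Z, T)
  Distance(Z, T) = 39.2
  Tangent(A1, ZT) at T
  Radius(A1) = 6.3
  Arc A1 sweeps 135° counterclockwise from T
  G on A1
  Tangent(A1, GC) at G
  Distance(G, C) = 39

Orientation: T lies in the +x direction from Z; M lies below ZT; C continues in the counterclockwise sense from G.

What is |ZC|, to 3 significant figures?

73.2

On A1, T sits at bearing 90° from M; a 135° counterclockwise sweep puts G at bearing 225°, so G = M + 6.3·(cos 225°, sin 225°) = (34.7, -10.8). The tangent condition forces MG to be normal to GC, so GC runs along (−sin 225°, cos 225°); with |GC| = 39.0, C = (62.3, -38.3). Then |ZC| = |C − Z| = 73.2.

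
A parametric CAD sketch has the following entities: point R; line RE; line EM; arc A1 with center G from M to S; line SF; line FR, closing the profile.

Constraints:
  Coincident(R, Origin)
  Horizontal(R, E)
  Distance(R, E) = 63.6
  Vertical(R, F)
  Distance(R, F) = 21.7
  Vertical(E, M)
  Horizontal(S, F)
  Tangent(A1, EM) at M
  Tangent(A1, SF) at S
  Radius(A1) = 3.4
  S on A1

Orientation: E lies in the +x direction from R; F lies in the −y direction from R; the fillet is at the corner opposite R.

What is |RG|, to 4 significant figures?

62.92

R is at the origin; RE is horizontal with |RE| = 63.6 and E on the +x side, so E = (63.60, 0.000). RF is vertical with |RF| = 21.7 and F on the −y side, so F = (0.000, -21.70). The virtual corner opposite R is at (63.60, -21.70). Since A1 is tangent to EM there, GM ⟂ EM and A1 meets SF tangentially, so GS is at right angles to SF, with radius 3.4, so the center G sits 3.4 in from both sides at G = (60.20, -18.30). Then |RG| = |G − R| = 62.92.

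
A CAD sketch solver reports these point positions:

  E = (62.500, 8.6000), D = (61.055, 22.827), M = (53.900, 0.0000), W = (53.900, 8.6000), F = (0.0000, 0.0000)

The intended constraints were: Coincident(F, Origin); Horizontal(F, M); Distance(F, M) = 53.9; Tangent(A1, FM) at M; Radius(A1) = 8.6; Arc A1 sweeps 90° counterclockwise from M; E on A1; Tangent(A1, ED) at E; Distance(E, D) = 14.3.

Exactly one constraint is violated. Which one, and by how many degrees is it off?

Tangent(A1, ED) at E — off by 5.80°.

F = (0.00, 0.00) ✓; F.y = 0.00, M.y = 0.00 ✓; |FM| = 53.90 ✓; ∠(WM, MF) = 90.00° ✓; |WM| = 8.600 ✓; bearing(W→E) − bearing(W→M) = 90.00° ✓; |WE| = 8.600 ✓; ∠(WE, ED) = 84.20° ✗; |ED| = 14.30 ✓.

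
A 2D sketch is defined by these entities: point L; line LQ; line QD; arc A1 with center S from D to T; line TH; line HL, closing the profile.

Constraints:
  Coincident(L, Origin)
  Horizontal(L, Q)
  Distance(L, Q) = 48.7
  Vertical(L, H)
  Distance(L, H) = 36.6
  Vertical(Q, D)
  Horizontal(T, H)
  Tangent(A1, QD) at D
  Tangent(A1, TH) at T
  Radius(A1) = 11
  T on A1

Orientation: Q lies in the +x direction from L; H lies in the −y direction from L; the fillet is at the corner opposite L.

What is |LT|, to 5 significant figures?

52.544

The virtual corner opposite L is at (48.700, -36.600). Tangency of A1 to QD means the radius SD is perpendicular to QD and the tangent condition forces ST to be normal to TH, with radius 11.0, so the center S sits 11.0 in from both sides at S = (37.700, -25.600). That places the tangent points at D = (48.700, -25.600) on QD and T = (37.700, -36.600) on TH. Then |LT| = |T − L| = 52.544.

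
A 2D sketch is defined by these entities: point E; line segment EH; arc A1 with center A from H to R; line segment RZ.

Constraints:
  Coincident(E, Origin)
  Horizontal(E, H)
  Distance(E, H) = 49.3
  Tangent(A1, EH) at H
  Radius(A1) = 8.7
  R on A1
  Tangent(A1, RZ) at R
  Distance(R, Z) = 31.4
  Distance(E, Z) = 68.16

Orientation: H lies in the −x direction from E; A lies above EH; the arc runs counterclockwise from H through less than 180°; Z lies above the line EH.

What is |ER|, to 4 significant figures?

43.20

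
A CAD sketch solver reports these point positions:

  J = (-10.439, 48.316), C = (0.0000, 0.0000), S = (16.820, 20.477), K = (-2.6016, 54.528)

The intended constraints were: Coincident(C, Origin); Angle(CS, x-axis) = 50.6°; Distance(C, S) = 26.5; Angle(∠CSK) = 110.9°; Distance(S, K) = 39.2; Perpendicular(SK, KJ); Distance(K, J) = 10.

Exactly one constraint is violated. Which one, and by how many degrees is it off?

Perpendicular(SK, KJ) — off by 8.70°.

C = (0.00, 0.00) ✓; CS at 50.60° ✓; |CS| = 26.50 ✓; ∠CSK = 110.9° ✓; |SK| = 39.20 ✓; ∠(SK, KJ) = 98.70° ✗; |KJ| = 10.00 ✓.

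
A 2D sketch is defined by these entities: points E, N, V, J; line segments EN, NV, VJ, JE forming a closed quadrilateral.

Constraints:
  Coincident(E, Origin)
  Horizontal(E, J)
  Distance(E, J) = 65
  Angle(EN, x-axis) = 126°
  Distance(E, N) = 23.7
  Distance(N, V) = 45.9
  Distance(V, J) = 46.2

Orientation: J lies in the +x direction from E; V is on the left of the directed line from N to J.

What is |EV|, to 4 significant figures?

43.28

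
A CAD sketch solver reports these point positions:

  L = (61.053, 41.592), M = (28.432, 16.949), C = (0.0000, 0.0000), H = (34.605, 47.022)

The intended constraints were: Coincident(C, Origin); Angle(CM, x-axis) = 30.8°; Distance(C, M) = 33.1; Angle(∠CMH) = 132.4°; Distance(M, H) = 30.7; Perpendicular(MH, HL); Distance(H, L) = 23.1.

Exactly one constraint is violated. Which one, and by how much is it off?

Distance(H, L) = 23.1 — off by 3.90.

C = (0.00, 0.00) ✓; CM at 30.80° ✓; |CM| = 33.10 ✓; ∠CMH = 132.4° ✓; |MH| = 30.70 ✓; ∠(MH, HL) = 90.00° ✓; |HL| = 27.00 ✗.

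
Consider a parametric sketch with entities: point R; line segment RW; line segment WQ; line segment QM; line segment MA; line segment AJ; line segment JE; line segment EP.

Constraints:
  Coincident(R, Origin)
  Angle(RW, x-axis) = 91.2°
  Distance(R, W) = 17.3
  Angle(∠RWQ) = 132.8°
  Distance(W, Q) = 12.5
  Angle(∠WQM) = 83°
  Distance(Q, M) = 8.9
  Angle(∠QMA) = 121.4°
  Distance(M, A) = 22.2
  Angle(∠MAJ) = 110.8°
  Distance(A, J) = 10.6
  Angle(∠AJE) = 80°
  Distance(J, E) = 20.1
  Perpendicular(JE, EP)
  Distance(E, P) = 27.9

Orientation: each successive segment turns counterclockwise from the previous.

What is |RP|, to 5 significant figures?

29.369

R is at the origin; RW runs at 91.2° with length 17.3, so W = (-0.36230, 17.296). ∠RWQ = 132.8° gives WQ at 138.40° from the x-axis; with |WQ| = 12.5, Q = (-9.7098, 25.595). ∠WQM = 83.0° gives QM at -124.60° from the x-axis; with |QM| = 8.9, M = (-14.764, 18.269). ∠QMA = 121.4° gives MA at -66.000° from the x-axis; with |MA| = 22.2, A = (-5.7340, -2.0113). ∠MAJ = 110.8° gives AJ at 3.2000° from the x-axis; with |AJ| = 10.6, J = (4.8494, -1.4196). ∠AJE = 80.0° gives JE at 103.20° from the x-axis; with |JE| = 20.1, E = (0.25958, 18.149). The perpendicularity gives EP at right angles to JE, so EP runs at -166.80°; with |EP| = 27.9, P = (-26.903, 11.778). Then |RP| = |P − R| = 29.369.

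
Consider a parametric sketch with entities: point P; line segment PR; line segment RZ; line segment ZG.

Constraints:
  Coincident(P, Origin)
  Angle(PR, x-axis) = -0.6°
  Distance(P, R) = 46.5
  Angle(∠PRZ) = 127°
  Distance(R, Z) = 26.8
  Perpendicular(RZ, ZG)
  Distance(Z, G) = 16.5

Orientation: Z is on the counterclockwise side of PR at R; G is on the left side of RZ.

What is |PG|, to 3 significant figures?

58.5

P is at the origin; PR runs at -0.6° with length 46.5, so R = 46.5·(cos -0.6°, sin -0.6°) = (46.5, -0.487). ∠PRZ = 127.0°, so RZ runs at -0.6° + (180° − 127.0°) = 52.4° from the x-axis; with |RZ| = 26.8, Z = R + 26.8·(cos 52.4°, sin 52.4°) = (62.8, 20.7). The perpendicularity gives ZG at right angles to RZ; with |ZG| = 16.5 on the left of RZ, G = Z + 16.5·(-0.792, 0.610) = (49.8, 30.8). Then |PG| = |G − P| = 58.5.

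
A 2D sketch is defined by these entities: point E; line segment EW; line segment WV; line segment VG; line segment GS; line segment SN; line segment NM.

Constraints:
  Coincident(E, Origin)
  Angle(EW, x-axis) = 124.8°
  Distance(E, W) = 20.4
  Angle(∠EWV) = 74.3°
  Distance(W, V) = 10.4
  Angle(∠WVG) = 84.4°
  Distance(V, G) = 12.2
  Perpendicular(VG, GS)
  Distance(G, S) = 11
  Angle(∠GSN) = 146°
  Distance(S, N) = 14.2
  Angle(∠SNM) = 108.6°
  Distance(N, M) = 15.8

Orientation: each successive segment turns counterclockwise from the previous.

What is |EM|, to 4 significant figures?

34.72

E is at the origin; EW runs at 124.8° with length 20.4, so W = (-11.64, 16.75). ∠EWV = 74.3° gives WV at -129.5° from the x-axis; with |WV| = 10.4, V = (-18.26, 8.727). ∠WVG = 84.4° gives VG at -33.90° from the x-axis; with |VG| = 12.2, G = (-8.132, 1.922). VG ⟂ GS, so GS runs at 56.10°; with |GS| = 11.0, S = (-1.996, 11.05). ∠GSN = 146.0° gives SN at 90.10° from the x-axis; with |SN| = 14.2, N = (-2.021, 25.25). ∠SNM = 108.6° gives NM at 161.5° from the x-axis; with |NM| = 15.8, M = (-17.00, 30.27). Then |EM| = |M − E| = 34.72.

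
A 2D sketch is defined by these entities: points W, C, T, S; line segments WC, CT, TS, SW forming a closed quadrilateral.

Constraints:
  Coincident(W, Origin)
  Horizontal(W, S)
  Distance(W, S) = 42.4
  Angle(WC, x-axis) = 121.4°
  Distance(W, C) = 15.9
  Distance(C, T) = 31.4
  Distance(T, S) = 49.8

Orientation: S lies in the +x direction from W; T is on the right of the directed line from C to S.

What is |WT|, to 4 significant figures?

18.06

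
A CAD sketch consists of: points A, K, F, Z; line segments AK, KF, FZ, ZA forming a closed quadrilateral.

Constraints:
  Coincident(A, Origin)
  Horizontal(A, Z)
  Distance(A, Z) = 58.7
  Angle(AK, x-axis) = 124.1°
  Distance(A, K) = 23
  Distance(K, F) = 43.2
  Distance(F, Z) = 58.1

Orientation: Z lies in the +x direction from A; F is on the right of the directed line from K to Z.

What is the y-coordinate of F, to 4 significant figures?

-20.56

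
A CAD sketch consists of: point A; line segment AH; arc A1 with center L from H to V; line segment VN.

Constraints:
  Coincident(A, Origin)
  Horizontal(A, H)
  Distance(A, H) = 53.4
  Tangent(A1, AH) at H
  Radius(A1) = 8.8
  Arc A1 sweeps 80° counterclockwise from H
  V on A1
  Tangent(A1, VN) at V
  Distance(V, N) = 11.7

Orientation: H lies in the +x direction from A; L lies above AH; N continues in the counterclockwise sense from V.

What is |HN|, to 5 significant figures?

21.626

On A1, H sits at bearing -90° from L; an 80° counterclockwise sweep puts V at bearing -10°, so V = L + 8.8·(cos -10°, sin -10°) = (62.066, 7.2719). The tangent condition forces LV to be normal to VN, so VN runs along (−sin -10°, cos -10°); with |VN| = 11.7, N = (64.098, 18.794). Then |HN| = |N − H| = 21.626.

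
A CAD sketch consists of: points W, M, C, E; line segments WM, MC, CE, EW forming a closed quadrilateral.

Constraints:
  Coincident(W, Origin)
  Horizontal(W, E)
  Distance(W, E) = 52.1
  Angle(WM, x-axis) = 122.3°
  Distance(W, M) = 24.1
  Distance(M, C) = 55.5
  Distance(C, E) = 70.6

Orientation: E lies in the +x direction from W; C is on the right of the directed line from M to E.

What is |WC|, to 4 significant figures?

36.20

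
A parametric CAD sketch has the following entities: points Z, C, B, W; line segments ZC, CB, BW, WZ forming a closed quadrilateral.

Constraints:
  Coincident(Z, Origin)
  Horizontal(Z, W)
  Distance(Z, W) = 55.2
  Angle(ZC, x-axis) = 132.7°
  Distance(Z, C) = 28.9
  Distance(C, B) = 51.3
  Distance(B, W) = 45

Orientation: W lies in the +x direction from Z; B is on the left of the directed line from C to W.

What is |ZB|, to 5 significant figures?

47.024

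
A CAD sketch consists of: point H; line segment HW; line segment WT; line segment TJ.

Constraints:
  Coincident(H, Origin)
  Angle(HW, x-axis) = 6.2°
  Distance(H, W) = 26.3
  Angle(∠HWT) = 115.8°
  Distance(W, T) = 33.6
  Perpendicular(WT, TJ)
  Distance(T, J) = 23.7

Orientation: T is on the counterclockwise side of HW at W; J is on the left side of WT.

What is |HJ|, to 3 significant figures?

45.0

H is at the origin; HW runs at 6.2° with length 26.3, so W = 26.3·(cos 6.2°, sin 6.2°) = (26.1, 2.84). ∠HWT = 115.8°, so WT runs at 6.2° + (180° − 115.8°) = 70.4° from the x-axis; with |WT| = 33.6, T = W + 33.6·(cos 70.4°, sin 70.4°) = (37.4, 34.5). WT ⟂ TJ; with |TJ| = 23.7 on the left of WT, J = T + 23.7·(-0.942, 0.335) = (15.1, 42.4). Then |HJ| = |J − H| = 45.0.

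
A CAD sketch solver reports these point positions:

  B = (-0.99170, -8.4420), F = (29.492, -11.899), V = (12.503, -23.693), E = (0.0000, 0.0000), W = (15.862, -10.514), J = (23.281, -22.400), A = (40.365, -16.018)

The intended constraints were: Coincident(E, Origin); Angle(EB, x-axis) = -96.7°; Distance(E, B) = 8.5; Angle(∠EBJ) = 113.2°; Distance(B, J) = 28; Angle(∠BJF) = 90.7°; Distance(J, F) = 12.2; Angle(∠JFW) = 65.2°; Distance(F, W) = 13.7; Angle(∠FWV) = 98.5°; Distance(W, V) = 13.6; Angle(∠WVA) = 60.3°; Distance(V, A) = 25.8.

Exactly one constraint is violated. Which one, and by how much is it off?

Distance(V, A) = 25.8 — off by 3.10.

E = (0.00, 0.00) ✓; EB at -96.70° ✓; |EB| = 8.500 ✓; ∠EBJ = 113.2° ✓; |BJ| = 28.00 ✓; ∠BJF = 90.70° ✓; |JF| = 12.20 ✓; ∠JFW = 65.20° ✓; |FW| = 13.70 ✓; ∠FWV = 98.50° ✓; |WV| = 13.60 ✓; ∠WVA = 60.30° ✓; |VA| = 28.90 ✗.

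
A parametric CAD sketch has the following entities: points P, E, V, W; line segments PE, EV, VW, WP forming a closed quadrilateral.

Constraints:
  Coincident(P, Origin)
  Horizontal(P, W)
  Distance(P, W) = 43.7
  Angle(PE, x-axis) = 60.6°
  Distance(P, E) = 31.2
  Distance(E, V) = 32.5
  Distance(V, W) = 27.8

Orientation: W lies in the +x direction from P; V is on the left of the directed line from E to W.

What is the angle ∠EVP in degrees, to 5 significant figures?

29.349°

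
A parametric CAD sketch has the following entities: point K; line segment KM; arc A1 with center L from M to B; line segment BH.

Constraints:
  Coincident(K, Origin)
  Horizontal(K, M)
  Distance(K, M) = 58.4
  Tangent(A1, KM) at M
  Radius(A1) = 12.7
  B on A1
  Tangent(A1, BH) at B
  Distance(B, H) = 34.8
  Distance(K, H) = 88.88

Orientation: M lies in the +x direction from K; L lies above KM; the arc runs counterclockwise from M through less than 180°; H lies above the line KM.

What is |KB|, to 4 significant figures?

71.71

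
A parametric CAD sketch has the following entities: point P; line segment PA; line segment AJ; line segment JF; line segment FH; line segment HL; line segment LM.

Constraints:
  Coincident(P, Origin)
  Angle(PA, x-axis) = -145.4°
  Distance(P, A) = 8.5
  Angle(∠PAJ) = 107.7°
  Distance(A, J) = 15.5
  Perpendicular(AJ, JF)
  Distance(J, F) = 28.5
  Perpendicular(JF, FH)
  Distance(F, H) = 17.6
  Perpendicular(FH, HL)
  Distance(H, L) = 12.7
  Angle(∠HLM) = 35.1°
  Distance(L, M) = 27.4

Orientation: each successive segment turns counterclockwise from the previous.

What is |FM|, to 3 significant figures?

9.89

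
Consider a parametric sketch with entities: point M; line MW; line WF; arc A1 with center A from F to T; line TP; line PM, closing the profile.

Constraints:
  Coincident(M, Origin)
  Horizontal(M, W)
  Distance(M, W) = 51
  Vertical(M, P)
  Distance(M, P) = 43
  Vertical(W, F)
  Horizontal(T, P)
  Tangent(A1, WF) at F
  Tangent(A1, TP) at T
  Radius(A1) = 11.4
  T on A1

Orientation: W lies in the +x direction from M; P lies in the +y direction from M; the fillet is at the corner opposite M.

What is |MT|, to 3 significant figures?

58.5

M is at the origin; MW is horizontal with |MW| = 51.0 and W on the +x side, so W = (51.0, 0.00). MP is vertical with |MP| = 43.0 and P on the +y side, so P = (0.00, 43.0). The virtual corner opposite M is at (51.0, 43.0). A1 meets WF tangentially, so AF is at right angles to WF and tangency of A1 to TP means the radius AT is perpendicular to TP, with radius 11.4, so the center A sits 11.4 in from both sides at A = (39.6, 31.6). That places the tangent points at F = (51.0, 31.6) on WF and T = (39.6, 43.0) on TP. Then |MT| = |T − M| = 58.5.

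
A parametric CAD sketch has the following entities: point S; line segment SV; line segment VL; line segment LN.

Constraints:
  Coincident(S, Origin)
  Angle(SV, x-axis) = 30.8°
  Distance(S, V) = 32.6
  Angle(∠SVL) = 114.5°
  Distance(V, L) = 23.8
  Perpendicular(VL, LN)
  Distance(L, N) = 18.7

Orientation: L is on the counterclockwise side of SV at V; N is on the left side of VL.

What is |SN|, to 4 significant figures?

38.90

S is at the origin; SV runs at 30.8° with length 32.6, so V = 32.6·(cos 30.8°, sin 30.8°) = (28.00, 16.69). ∠SVL = 114.5°, so VL runs at 30.8° + (180° − 114.5°) = 96.30° from the x-axis; with |VL| = 23.8, L = V + 23.8·(cos 96.30°, sin 96.30°) = (25.39, 40.35). VL is perpendicular to LN; with |LN| = 18.7 on the left of VL, N = L + 18.7·(-0.9940, -0.1097) = (6.803, 38.30). Then |SN| = |N − S| = 38.90.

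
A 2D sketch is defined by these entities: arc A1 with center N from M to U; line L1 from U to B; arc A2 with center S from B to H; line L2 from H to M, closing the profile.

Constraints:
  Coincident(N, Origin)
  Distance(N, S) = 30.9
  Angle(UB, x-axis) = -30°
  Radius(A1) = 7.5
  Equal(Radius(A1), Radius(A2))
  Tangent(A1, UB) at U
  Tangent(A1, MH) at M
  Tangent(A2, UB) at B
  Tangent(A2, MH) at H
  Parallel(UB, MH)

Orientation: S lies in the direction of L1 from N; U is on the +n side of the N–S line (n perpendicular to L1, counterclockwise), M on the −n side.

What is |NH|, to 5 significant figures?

31.797

The slot axis is L1's direction at -30.0°, so u = (cos -30.0°, sin -30.0°) = (0.86603, -0.50000) and n = (−sin -30.0°, cos -30.0°) = (0.50000, 0.86603). N is at the origin and S lies 30.9 along u from N, so S = 30.9·u = (26.760, -15.450). Tangency of A1 to both parallel lines with radius 7.5 puts U and M at N ± 7.5·n: U = (3.7500, 6.4952), M = (-3.7500, -6.4952). Equal radii place B and H the same way about S: B = S + 7.5·n = (30.510, -8.9548), H = S − 7.5·n = (23.010, -21.945). Then |NH| = |H − N| = 31.797.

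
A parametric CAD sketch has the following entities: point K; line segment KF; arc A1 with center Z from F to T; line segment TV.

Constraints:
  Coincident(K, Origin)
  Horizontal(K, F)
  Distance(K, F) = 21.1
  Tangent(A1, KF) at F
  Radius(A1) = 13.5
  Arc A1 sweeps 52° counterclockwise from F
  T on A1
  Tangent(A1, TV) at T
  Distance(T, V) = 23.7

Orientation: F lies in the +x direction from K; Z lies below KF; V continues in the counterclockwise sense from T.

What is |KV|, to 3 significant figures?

24.2

On A1, F sits at bearing 90° from Z; a 52° counterclockwise sweep puts T at bearing 142°, so T = Z + 13.5·(cos 142°, sin 142°) = (10.5, -5.19). A1 meets TV tangentially, so ZT is at right angles to TV, so TV runs along (−sin 142°, cos 142°); with |TV| = 23.7, V = (-4.13, -23.9). Then |KV| = |V − K| = 24.2.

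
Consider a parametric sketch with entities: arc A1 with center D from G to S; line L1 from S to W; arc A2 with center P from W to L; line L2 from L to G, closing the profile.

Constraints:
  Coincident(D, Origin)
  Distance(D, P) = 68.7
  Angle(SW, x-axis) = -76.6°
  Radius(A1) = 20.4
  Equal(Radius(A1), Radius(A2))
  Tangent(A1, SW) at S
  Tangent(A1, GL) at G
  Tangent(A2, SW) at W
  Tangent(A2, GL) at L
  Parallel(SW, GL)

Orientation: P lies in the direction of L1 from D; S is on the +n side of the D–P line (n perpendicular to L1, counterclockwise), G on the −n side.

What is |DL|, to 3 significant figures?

71.7

Tangency of A1 to both parallel lines with radius 20.4 puts S and G at D ± 20.4·n: S = (19.8, 4.73), G = (-19.8, -4.73). Equal radii place W and L the same way about P: W = P + 20.4·n = (35.8, -62.1), L = P − 20.4·n = (-3.92, -71.6). Then |DL| = |L − D| = 71.7.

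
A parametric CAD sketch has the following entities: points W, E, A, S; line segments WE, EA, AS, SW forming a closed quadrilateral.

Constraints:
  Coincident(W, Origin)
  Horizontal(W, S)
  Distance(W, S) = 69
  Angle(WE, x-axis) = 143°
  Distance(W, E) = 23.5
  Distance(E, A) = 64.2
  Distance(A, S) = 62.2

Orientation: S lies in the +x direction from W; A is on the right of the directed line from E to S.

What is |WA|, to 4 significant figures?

42.21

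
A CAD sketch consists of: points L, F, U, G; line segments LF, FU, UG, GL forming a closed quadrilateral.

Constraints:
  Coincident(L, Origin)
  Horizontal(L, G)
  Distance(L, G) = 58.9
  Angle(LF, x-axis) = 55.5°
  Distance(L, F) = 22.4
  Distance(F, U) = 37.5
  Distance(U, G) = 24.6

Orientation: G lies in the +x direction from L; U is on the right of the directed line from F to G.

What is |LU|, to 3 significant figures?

38.1

Checks: |FU| = 37.50 ✓; |UG| = 24.60 ✓.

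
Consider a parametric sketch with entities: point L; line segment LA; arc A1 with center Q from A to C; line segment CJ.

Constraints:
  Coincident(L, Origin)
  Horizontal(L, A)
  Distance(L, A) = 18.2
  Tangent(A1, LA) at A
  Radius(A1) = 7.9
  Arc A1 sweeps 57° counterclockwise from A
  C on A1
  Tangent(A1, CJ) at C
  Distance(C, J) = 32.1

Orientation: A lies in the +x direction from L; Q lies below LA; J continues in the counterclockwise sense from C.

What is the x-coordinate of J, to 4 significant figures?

-5.908

L is at the origin; L and A share the same y with |LA| = 18.2 and A on the +x side, so A = (18.20, 0.000). A1 meets LA tangentially, so QA is at right angles to LA, so Q = A + (0, -7.9) = (18.20, -7.900). On A1, A sits at bearing 90° from Q; a 57° counterclockwise sweep puts C at bearing 147°, so C = Q + 7.9·(cos 147°, sin 147°) = (11.57, -3.597). Tangency of A1 to CJ means the radius QC is perpendicular to CJ, so CJ runs along (−sin 147°, cos 147°); with |CJ| = 32.1, J = (-5.908, -30.52). So J.x = -5.908.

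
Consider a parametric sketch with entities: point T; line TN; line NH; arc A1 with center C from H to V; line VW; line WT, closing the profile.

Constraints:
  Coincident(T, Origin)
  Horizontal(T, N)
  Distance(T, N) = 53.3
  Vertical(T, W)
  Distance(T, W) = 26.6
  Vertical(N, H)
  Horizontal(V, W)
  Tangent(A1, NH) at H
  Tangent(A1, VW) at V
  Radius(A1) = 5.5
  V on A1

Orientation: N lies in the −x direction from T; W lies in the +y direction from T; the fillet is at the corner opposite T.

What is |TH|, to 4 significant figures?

57.32

T is at the origin; T and N share the same y with |TN| = 53.3 and N on the −x side, so N = (-53.30, 0.000). TW is vertical with |TW| = 26.6 and W on the +y side, so W = (0.000, 26.60). The virtual corner opposite T is at (-53.30, 26.60). A1 meets NH tangentially, so CH is at right angles to NH and since A1 is tangent to VW there, CV ⟂ VW, with radius 5.5, so the center C sits 5.5 in from both sides at C = (-47.80, 21.10). That places the tangent points at H = (-53.30, 21.10) on NH and V = (-47.80, 26.60) on VW. Then |TH| = |H − T| = 57.32.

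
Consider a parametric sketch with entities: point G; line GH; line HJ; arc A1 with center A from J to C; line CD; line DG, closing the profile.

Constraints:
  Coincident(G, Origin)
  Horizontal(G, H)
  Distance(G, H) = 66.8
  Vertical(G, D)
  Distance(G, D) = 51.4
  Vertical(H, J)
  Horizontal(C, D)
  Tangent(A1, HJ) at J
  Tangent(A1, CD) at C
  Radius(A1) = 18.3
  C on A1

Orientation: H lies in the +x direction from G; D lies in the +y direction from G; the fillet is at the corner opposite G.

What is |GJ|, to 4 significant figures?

74.55

The virtual corner opposite G is at (66.80, 51.40). A1 meets HJ tangentially, so AJ is at right angles to HJ and A1 meets CD tangentially, so AC is at right angles to CD, with radius 18.3, so the center A sits 18.3 in from both sides at A = (48.50, 33.10). That places the tangent points at J = (66.80, 33.10) on HJ and C = (48.50, 51.40) on CD. Then |GJ| = |J − G| = 74.55.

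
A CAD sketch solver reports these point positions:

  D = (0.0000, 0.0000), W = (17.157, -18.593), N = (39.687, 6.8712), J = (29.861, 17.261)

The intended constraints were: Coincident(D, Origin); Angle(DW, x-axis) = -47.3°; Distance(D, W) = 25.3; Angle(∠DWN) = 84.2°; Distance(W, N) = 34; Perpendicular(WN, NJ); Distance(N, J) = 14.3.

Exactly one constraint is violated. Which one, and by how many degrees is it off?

Perpendicular(WN, NJ) — off by 5.10°.

D = (0.00, 0.00) ✓; DW at -47.30° ✓; |DW| = 25.30 ✓; ∠DWN = 84.20° ✓; |WN| = 34.00 ✓; ∠(WN, NJ) = 84.90° ✗; |NJ| = 14.30 ✓.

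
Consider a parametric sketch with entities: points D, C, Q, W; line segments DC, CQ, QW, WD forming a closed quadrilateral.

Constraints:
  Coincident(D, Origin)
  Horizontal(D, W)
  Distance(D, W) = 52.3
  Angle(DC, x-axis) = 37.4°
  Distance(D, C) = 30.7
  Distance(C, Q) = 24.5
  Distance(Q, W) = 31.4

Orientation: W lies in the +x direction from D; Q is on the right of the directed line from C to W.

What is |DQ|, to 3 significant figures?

22.2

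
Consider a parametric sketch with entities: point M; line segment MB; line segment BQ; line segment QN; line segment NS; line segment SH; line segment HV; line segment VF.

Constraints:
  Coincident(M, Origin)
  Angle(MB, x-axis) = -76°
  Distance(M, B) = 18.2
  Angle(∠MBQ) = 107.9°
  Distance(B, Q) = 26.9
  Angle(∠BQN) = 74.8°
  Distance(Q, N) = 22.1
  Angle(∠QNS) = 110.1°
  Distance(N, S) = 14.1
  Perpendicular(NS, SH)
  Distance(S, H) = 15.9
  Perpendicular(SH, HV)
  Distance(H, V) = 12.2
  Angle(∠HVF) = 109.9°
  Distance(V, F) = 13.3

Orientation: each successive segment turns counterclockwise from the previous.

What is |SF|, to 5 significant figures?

17.068

The perpendicularity gives HV at right angles to SH, so HV runs at -8.8000°; with |HV| = 12.2, V = (22.600, -13.240). ∠HVF = 109.9° gives VF at 61.300° from the x-axis; with |VF| = 13.3, F = (28.987, -1.5735). Then |SF| = |F − S| = 17.068.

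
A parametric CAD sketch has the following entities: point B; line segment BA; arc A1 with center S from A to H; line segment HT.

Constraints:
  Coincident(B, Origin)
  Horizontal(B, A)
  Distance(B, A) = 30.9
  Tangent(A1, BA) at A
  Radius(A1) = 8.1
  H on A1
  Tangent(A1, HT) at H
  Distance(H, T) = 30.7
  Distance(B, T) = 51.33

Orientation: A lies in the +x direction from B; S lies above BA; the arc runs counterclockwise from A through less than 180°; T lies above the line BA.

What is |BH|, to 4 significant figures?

40.04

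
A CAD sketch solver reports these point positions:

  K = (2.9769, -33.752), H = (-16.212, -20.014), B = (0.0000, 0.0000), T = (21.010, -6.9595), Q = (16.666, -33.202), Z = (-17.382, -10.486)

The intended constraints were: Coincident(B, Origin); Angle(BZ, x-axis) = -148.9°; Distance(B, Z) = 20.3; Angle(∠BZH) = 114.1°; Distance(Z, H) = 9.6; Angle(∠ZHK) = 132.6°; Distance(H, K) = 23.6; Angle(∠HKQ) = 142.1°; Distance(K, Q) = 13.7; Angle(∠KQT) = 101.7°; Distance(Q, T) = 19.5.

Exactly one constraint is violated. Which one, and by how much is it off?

Distance(Q, T) = 19.5 — off by 7.10.

B = (0.00, 0.00) ✓; BZ at -148.9° ✓; |BZ| = 20.30 ✓; ∠BZH = 114.1° ✓; |ZH| = 9.600 ✓; ∠ZHK = 132.6° ✓; |HK| = 23.60 ✓; ∠HKQ = 142.1° ✓; |KQ| = 13.70 ✓; ∠KQT = 101.7° ✓; |QT| = 26.60 ✗.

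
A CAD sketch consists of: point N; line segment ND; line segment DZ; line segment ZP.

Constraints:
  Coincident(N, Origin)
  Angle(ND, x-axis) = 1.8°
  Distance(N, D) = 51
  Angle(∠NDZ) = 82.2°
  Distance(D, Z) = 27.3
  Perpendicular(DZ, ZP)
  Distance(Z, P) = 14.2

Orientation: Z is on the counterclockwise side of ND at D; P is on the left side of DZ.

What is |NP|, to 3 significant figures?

41.7

∠NDZ = 82.2°, so DZ runs at 1.8° + (180° − 82.2°) = 99.6° from the x-axis; with |DZ| = 27.3, Z = D + 27.3·(cos 99.6°, sin 99.6°) = (46.4, 28.5). DZ ⟂ ZP; with |ZP| = 14.2 on the left of DZ, P = Z + 14.2·(-0.986, -0.167) = (32.4, 26.2). Then |NP| = |P − N| = 41.7.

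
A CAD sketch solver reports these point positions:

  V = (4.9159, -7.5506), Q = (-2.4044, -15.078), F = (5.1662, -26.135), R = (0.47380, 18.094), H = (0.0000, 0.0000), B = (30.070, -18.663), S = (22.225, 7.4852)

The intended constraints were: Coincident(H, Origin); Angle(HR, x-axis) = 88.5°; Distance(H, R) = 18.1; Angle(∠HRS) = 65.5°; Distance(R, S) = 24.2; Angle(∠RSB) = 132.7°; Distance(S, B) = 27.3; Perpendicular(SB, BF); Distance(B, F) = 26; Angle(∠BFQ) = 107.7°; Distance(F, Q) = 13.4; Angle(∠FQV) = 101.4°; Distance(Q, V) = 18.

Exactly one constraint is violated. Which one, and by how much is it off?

Distance(Q, V) = 18 — off by 7.50.

H = (0.00, 0.00) ✓; HR at 88.50° ✓; |HR| = 18.10 ✓; ∠HRS = 65.50° ✓; |RS| = 24.20 ✓; ∠RSB = 132.7° ✓; |SB| = 27.30 ✓; ∠(SB, BF) = 90.00° ✓; |BF| = 26.00 ✓; ∠BFQ = 107.7° ✓; |FQ| = 13.40 ✓; ∠FQV = 101.4° ✓; |QV| = 10.50 ✗.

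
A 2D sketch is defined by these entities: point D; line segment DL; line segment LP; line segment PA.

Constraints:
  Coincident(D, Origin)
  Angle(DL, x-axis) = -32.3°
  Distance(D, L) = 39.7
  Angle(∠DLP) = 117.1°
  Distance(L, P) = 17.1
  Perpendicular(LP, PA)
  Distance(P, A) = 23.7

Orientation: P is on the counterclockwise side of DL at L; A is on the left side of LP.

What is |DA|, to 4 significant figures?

37.06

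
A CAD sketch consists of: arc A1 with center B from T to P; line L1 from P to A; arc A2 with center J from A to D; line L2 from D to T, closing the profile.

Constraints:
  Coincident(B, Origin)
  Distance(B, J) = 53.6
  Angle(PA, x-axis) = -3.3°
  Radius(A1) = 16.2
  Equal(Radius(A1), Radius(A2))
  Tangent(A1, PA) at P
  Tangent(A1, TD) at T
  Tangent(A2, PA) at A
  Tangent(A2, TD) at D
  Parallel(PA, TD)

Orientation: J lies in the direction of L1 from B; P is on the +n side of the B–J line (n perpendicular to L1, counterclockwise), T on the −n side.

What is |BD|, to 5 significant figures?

55.995

Tangency of A1 to both parallel lines with radius 16.2 puts P and T at B ± 16.2·n: P = (0.93254, 16.173), T = (-0.93254, -16.173). Equal radii place A and D the same way about J: A = J + 16.2·n = (54.444, 13.088), D = J − 16.2·n = (52.579, -19.259). Then |BD| = |D − B| = 55.995.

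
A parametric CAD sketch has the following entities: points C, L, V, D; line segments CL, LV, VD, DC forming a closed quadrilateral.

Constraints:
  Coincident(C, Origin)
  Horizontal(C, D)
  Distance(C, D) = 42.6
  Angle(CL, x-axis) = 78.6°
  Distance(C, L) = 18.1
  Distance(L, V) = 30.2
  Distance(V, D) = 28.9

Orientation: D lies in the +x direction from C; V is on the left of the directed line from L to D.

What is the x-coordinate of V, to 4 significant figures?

32.32

Checks: |LV| = 30.20 ✓; |VD| = 28.90 ✓.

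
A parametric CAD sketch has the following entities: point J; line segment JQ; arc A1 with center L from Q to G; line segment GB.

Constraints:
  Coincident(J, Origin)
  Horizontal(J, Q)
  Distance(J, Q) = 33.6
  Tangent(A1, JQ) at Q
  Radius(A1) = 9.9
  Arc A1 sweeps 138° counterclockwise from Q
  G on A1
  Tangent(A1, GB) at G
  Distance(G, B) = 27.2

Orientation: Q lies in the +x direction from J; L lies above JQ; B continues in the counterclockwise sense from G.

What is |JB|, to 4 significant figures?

40.71

J is at the origin; J and Q share the same y with |JQ| = 33.6 and Q on the +x side, so Q = (33.60, 0.000). Tangency of A1 to JQ means the radius LQ is perpendicular to JQ, so L = Q + (0, 9.9) = (33.60, 9.900). On A1, Q sits at bearing -90° from L; a 138° counterclockwise sweep puts G at bearing 48°, so G = L + 9.9·(cos 48°, sin 48°) = (40.22, 17.26). The tangent condition forces LG to be normal to GB, so GB runs along (−sin 48°, cos 48°); with |GB| = 27.2, B = (20.01, 35.46). Then |JB| = |B − J| = 40.71.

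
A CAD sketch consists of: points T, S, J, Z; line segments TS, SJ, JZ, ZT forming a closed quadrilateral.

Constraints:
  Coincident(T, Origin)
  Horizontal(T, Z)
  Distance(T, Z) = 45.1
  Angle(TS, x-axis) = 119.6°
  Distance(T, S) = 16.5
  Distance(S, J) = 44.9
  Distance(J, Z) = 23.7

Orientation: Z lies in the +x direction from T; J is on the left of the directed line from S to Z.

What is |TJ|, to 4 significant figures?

42.24

Checks: |SJ| = 44.90 ✓; |JZ| = 23.70 ✓.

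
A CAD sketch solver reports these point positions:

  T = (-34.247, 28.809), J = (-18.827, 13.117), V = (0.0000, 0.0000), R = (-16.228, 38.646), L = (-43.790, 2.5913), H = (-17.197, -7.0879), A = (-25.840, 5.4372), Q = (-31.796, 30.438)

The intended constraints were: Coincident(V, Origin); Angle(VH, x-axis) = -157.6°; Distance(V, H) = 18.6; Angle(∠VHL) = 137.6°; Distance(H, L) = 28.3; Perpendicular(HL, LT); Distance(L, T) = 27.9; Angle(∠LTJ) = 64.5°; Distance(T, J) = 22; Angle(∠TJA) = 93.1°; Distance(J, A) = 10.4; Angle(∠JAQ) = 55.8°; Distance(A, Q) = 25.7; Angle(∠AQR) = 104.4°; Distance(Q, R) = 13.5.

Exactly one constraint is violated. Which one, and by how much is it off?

Distance(Q, R) = 13.5 — off by 4.10.

V = (0.00, 0.00) ✓; VH at -157.6° ✓; |VH| = 18.60 ✓; ∠VHL = 137.6° ✓; |HL| = 28.30 ✓; ∠(HL, LT) = 90.00° ✓; |LT| = 27.90 ✓; ∠LTJ = 64.50° ✓; |TJ| = 22.00 ✓; ∠TJA = 93.10° ✓; |JA| = 10.40 ✓; ∠JAQ = 55.80° ✓; |AQ| = 25.70 ✓; ∠AQR = 104.4° ✓; |QR| = 17.60 ✗.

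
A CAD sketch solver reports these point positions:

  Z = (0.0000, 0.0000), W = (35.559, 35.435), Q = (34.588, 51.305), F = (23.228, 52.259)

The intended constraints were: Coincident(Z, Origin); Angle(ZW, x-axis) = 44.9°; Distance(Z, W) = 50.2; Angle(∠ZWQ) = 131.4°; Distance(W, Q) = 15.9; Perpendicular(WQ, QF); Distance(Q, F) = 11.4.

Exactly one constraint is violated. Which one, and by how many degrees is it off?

Perpendicular(WQ, QF) — off by 8.30°.

Z = (0.00, 0.00) ✓; ZW at 44.90° ✓; |ZW| = 50.20 ✓; ∠ZWQ = 131.4° ✓; |WQ| = 15.90 ✓; ∠(WQ, QF) = 81.70° ✗; |QF| = 11.40 ✓.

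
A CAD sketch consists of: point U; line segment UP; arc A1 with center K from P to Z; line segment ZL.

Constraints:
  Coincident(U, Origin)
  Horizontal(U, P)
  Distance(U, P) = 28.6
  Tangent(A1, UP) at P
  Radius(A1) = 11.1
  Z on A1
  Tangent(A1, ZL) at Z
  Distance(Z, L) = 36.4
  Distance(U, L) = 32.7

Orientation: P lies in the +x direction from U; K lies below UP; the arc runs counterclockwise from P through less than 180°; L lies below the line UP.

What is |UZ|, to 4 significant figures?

20.36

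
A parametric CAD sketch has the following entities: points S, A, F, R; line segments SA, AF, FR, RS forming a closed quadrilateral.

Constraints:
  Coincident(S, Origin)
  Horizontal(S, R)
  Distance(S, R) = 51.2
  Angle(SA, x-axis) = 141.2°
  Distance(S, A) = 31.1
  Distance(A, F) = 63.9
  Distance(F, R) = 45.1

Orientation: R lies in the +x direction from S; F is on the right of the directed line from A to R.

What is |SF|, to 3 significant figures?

33.9

Checks: |AF| = 63.90 ✓; |FR| = 45.10 ✓.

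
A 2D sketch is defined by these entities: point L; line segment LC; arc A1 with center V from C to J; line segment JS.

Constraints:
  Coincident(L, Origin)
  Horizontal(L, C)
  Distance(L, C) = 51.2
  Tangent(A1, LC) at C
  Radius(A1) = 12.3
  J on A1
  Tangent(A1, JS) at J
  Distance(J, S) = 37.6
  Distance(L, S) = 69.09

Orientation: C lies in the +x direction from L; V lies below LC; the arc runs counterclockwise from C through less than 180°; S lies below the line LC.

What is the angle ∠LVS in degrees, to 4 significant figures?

96.00°

Checks: |VJ| = 12.30 ✓; ∠(VJ, JS) = 90.00° ✓; |JS| = 37.60 ✓; |LS| = 69.09 ✓.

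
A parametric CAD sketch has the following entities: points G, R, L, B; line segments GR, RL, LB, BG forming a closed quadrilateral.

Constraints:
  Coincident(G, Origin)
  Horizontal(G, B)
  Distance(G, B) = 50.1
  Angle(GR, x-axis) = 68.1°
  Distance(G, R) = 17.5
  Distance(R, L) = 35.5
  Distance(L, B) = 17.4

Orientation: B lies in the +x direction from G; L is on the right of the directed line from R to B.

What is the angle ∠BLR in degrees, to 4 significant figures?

119.0°

Checks: |RL| = 35.50 ✓; |LB| = 17.40 ✓.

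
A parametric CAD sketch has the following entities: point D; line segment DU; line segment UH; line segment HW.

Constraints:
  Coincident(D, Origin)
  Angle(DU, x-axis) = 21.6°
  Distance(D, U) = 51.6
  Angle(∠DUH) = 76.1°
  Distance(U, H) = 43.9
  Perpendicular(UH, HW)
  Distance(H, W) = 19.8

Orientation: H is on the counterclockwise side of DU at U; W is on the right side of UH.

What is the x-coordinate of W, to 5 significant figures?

38.603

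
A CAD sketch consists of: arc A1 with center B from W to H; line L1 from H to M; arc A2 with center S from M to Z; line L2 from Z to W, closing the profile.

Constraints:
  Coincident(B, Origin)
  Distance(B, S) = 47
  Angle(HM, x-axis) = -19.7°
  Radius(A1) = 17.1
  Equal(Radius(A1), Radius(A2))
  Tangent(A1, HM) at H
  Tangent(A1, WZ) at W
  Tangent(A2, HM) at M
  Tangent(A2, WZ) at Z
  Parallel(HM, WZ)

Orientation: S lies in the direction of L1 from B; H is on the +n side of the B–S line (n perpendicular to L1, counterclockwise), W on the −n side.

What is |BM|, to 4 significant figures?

50.01

The slot axis is L1's direction at -19.7°, so u = (cos -19.7°, sin -19.7°) = (0.9415, -0.3371) and n = (−sin -19.7°, cos -19.7°) = (0.3371, 0.9415). B is at the origin and S lies 47.0 along u from B, so S = 47.0·u = (44.25, -15.84). Tangency of A1 to both parallel lines with radius 17.1 puts H and W at B ± 17.1·n: H = (5.764, 16.10), W = (-5.764, -16.10). Equal radii place M and Z the same way about S: M = S + 17.1·n = (50.01, 0.2557), Z = S − 17.1·n = (38.48, -31.94). Then |BM| = |M − B| = 50.01.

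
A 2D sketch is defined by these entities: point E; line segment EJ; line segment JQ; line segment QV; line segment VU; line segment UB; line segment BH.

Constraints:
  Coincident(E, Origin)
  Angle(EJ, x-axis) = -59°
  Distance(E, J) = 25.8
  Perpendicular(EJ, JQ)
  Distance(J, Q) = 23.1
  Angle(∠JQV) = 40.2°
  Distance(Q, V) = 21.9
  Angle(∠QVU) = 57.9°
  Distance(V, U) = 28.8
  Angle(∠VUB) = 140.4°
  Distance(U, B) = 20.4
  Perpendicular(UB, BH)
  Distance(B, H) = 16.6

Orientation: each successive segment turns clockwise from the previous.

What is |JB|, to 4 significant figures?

34.32

E is at the origin; EJ runs at -59.0° with length 25.8, so J = (13.29, -22.11). EJ ⟂ JQ, so JQ runs at -149.0°; with |JQ| = 23.1, Q = (-6.513, -34.01). ∠JQV = 40.2° gives QV at 71.20° from the x-axis; with |QV| = 21.9, V = (0.5450, -13.28). ∠QVU = 57.9° gives VU at -50.90° from the x-axis; with |VU| = 28.8, U = (18.71, -35.63). ∠VUB = 140.4° gives UB at -90.50° from the x-axis; with |UB| = 20.4, B = (18.53, -56.03). Then |JB| = |B − J| = 34.32.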